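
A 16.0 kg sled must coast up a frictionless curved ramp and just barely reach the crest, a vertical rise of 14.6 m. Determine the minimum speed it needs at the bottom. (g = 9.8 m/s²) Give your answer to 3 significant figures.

v = 16.9 m/s

At the top it is momentarily at rest, so all KE converts to PE: ½mv² = mgh
v = √(2gh) = √(2 × 9.8 × 14.6) = 16.92 m/s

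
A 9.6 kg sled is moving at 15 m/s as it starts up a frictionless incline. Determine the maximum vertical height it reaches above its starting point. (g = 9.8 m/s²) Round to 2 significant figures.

h = 11 m

Setting KE at the bottom equal to PE gained: ½mv² = mgh
h = v²/(2g) = 15²/(2 × 9.8) = 11.48 m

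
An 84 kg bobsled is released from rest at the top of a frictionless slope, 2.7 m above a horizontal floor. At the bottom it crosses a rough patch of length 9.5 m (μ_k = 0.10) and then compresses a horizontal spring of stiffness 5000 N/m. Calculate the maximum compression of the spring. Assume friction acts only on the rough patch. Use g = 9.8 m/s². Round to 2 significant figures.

Initial energy: E₁ = mgh = (84)(9.8)(2.7) = 2222.6 J
Friction removes W_f = μ_k mg d = (0.10)(84)(9.8)(9.5) = 782.0 J
Energy reaching the spring: E = 2222.6 − 782.0 = 1440.6 J
At max compression ½kx² = E ⇒ x = √(2E/k) = √(2 × 1440.6/5000) = 0.7591 m

x = 0.76 m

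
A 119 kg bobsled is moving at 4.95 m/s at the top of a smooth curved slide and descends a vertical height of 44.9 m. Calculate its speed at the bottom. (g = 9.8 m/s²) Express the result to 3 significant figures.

Energy conservation between the two points: ½mv₀² + mgh = ½mv²
v² = v₀² + 2gh = (4.95)² + 2(9.8)(44.9) = 904.54
v = √904.54 = 30.08 m/s

v = 30.1 m/s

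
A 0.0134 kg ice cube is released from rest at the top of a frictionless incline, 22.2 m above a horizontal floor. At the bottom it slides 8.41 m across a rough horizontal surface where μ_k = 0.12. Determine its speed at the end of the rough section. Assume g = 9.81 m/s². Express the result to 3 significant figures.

v = 20.4 m/s

Applying the work–energy principle:
mgh = ½mv² + μ_k m g d
W_f = μ_k mg d = (0.12)(0.0134)(9.81)(8.41) = 0.1327 J
½mv² = mgh − W_f = 2.9183 − 0.1327 = 2.7856 J
v = √(2 × 2.7856/0.0134) = 20.39 m/s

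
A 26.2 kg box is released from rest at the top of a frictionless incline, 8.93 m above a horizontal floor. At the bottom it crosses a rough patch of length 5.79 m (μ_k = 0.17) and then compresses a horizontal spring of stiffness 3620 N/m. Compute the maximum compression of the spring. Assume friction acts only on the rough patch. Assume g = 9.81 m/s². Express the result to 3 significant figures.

Initial energy: E₁ = mgh = (26.2)(9.81)(8.93) = 2295.2 J
Friction removes W_f = μ_k mg d = (0.17)(26.2)(9.81)(5.79) = 253.0 J
Energy reaching the spring: E = 2295.2 − 253.0 = 2042.2 J
At max compression ½kx² = E ⇒ x = √(2E/k) = √(2 × 2042.2/3620) = 1.062 m

x = 1.06 m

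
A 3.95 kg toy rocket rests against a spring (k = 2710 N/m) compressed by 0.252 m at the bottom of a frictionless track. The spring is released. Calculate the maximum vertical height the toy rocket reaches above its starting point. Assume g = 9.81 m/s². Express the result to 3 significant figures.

At maximum height the toy rocket is at rest, so ½kx² = mgh
h = kx²/(2mg) = (2710)(0.252)²/(2 × 3.95 × 9.81) = 2.221 m

h = 2.22 m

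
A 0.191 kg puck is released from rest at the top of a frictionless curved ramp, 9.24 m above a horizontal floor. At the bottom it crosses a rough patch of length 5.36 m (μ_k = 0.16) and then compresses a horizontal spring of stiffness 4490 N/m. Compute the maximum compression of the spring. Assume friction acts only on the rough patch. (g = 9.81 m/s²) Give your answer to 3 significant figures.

x = 0.0836 m

Initial energy: E₁ = mgh = (0.191)(9.81)(9.24) = 17.313 J
Friction removes W_f = μ_k mg d = (0.16)(0.191)(9.81)(5.36) = 1.607 J
Energy reaching the spring: E = 17.313 − 1.607 = 15.706 J
At max compression ½kx² = E ⇒ x = √(2E/k) = √(2 × 15.706/4490) = 0.08364 m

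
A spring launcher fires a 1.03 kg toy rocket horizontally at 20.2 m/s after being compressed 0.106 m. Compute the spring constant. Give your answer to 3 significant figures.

Spring PE at full compression equals KE at release: ½kx² = ½mv²
k = mv²/x² = (1.03)(20.2)²/(0.106)² = 37405 N/m

k = 37400 N/m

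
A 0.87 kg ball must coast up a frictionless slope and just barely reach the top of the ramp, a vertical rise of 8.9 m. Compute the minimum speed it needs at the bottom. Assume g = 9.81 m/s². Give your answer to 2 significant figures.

At the top it is momentarily at rest, so all KE converts to PE: ½mv² = mgh
v = √(2gh) = √(2 × 9.81 × 8.9) = 13.21 m/s

v = 13 m/s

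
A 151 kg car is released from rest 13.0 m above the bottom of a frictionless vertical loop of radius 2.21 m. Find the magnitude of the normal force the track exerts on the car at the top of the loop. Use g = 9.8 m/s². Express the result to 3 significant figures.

Energy from release to top (height 2r): mgh = ½mv_top² + mg(2r)
v_top² = 2g(h − 2r) = 2(9.8)(13.0 − 4.420) = 168.17 m²/s²
At the top, both N and weight point toward the centre: N + mg = mv_top²/r
N = m(v_top²/r − g) = 151(168.17/2.21 − 9.8) = 10010 N

N = 10000 N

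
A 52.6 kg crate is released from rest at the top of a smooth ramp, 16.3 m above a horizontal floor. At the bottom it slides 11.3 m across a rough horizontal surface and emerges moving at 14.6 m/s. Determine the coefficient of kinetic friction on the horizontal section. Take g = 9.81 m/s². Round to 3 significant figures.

μ_k = 0.481

Energy at the top = energy at the end + work done against friction:
mgh = ½mv² + μ_k m g d
mgh = 8410.9 J; ½mv² = 5606.1 J
W_f = 8410.9 − 5606.1 = 2805 J
μ_k = W_f/(mg·d) = 2805/(516.0 × 11.3) = 0.4810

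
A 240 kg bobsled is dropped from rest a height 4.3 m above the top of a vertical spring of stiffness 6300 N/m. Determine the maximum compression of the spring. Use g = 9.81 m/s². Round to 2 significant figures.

x = 2.2 m

Let x be the compression. The total drop is H + x, and the bobsled is instantaneously at rest at max compression, so energy conservation gives:
mg(H + x) = ½kx²
½(6300)x² − (240)(9.81)x − (240)(9.81)(4.3) = 0
3150x² − 2354x − 10124 = 0
x = [2354 + √(5.543e+06 + 1.2756e+08)]/(2 × 3150) = 2.205 m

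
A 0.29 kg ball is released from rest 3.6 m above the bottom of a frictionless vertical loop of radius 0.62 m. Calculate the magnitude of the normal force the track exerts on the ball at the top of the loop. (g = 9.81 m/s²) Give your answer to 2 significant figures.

Energy from release to top (height 2r): mgh = ½mv_top² + mg(2r)
v_top² = 2g(h − 2r) = 2(9.81)(3.6 − 1.240) = 46.303 m²/s²
At the top, both N and weight point toward the centre: N + mg = mv_top²/r
N = m(v_top²/r − g) = 0.29(46.303/0.62 − 9.81) = 18.81 N

N = 19 N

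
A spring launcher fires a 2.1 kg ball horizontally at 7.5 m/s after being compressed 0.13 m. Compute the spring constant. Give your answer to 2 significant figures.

k = 7000 N/m

Spring PE at full compression equals KE at release: ½kx² = ½mv²
k = mv²/x² = (2.1)(7.5)²/(0.13)² = 6990 N/m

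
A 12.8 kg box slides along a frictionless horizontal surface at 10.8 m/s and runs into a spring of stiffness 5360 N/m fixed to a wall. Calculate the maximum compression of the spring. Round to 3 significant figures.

x = 0.528 m

At max compression the box is momentarily at rest: ½mv² = ½kx²
x = v√(m/k) = 10.8 × √(12.8/5360) = 0.5278 m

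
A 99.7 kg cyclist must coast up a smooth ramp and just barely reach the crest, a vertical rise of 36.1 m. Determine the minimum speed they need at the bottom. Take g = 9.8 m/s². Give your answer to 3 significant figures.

v = 26.6 m/s

At the top they are momentarily at rest, so all KE converts to PE: ½mv² = mgh
v = √(2gh) = √(2 × 9.8 × 36.1) = 26.60 m/s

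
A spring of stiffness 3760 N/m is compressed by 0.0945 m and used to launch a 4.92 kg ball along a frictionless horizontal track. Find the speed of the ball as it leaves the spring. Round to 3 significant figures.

Spring PE converts entirely to kinetic energy: ½kx² = ½mv²
v = x√(k/m) = 0.0945 × √(3760/4.92) = 2.612 m/s

v = 2.61 m/s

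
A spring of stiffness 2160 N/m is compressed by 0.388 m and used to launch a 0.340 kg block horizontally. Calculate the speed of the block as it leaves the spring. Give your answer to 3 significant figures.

v = 30.9 m/s

The block leaves the spring when the spring is at natural length, so ½kx² = ½mv²
v = x√(k/m) = 0.388 × √(2160/0.340) = 30.93 m/s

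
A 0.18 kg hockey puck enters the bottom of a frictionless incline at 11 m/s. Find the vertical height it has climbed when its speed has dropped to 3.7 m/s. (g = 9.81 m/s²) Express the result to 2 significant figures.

h = 5.5 m

Energy balance between the two points: ½mv₁² = ½mv₂² + mgh
h = (v₁² − v₂²)/(2g) = (11² − 3.7²)/(2 × 9.81) = 5.469 m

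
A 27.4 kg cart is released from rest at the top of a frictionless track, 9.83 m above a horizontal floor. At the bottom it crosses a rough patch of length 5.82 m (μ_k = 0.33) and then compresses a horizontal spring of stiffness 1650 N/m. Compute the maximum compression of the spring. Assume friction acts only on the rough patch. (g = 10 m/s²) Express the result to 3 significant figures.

x = 1.62 m

Initial energy: E₁ = mgh = (27.4)(10)(9.83) = 2693.4 J
Friction removes W_f = μ_k mg d = (0.33)(27.4)(10)(5.82) = 526.2 J
Energy reaching the spring: E = 2693.4 − 526.2 = 2167.2 J
At max compression ½kx² = E ⇒ x = √(2E/k) = √(2 × 2167.2/1650) = 1.621 m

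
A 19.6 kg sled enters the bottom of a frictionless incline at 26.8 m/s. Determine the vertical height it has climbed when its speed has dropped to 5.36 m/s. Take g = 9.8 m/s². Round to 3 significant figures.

h = 35.2 m

Energy balance between the two points: ½mv₁² = ½mv₂² + mgh
h = (v₁² − v₂²)/(2g) = (26.8² − 5.36²)/(2 × 9.8) = 35.18 m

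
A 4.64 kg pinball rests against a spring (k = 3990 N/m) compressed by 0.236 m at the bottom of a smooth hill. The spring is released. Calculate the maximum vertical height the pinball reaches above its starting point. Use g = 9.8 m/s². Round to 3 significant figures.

At maximum height the pinball is at rest, so ½kx² = mgh
h = kx²/(2mg) = (3990)(0.236)²/(2 × 4.64 × 9.8) = 2.444 m

h = 2.44 m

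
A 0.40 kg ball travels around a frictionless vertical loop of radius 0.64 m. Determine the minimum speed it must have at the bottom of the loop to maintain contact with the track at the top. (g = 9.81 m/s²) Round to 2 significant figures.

v = 5.6 m/s

At the top: mg = mv_top²/r ⇒ v_top² = gr = 6.278 m²/s²
Energy from bottom to top (height 2r): ½mv_bot² = ½mv_top² + mg(2r)
v_bot² = gr + 4gr = 5gr = 31.39
v_bot = √(5gr) = 5.603 m/s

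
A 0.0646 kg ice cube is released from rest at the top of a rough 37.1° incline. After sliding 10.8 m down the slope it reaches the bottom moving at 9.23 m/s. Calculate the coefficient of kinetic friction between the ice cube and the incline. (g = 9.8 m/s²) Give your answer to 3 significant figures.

μ_k = 0.252

mgh = ½mv² + μ_k (mg cosθ) L, with h = L sinθ
mgL sinθ = 4.1243 J; ½mv² = 2.7517 J
W_f = 4.1243 − 2.7517 = 1.373 J
μ_k = W_f/(mg cosθ · L) = 1.373/(0.5049 × 10.8) = 0.2517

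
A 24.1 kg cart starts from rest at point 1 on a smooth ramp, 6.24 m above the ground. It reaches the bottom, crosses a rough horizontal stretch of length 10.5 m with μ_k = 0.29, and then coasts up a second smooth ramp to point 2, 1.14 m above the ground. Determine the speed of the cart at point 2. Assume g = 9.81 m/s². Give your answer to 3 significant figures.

v = 6.35 m/s

Energy at 1: mgh₁ = (24.1)(9.81)(6.24) = 1475.3 J
Friction loss: W_f = μ_k mg d = 719.9 J
At 2: ½mv² + mgh₂ = mgh₁ − W_f
½mv² = 1475.3 − 719.9 − 269.52 = 485.85 J
v = √(2 × 485.85/24.1) = 6.350 m/s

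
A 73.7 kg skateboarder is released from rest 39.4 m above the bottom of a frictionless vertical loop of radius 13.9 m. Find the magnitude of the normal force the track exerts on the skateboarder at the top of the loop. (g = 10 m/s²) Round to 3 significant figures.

N = 493 N

Energy from release to top (height 2r): mgh = ½mv_top² + mg(2r)
v_top² = 2g(h − 2r) = 2(10)(39.4 − 27.80) = 232.00 m²/s²
At the top, both N and weight point toward the centre: N + mg = mv_top²/r
N = m(v_top²/r − g) = 73.7(232.00/13.9 − 10) = 493.1 N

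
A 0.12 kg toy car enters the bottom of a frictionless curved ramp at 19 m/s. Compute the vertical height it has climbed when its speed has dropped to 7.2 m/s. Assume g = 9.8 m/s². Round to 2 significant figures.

h = 16 m

Conservation of energy: ½mv₁² = ½mv₂² + mgh
h = (v₁² − v₂²)/(2g) = (19² − 7.2²)/(2 × 9.8) = 15.77 m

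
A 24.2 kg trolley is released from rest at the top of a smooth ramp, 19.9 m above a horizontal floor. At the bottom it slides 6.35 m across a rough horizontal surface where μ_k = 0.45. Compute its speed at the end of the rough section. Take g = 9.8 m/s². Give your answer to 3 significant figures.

v = 18.3 m/s

Energy bookkeeping (friction removes W_f = μ_k N d):
mgh = ½mv² + μ_k m g d
W_f = μ_k mg d = (0.45)(24.2)(9.8)(6.35) = 677.7 J
½mv² = mgh − W_f = 4719.5 − 677.7 = 4041.8 J
v = √(2 × 4041.8/24.2) = 18.28 m/s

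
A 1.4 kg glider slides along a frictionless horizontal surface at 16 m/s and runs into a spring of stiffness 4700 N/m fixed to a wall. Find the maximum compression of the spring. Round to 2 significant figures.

x = 0.28 m

Conservation of energy between contact and max compression: ½mv² = ½kx²
x = v√(m/k) = 16 × √(1.4/4700) = 0.2761 m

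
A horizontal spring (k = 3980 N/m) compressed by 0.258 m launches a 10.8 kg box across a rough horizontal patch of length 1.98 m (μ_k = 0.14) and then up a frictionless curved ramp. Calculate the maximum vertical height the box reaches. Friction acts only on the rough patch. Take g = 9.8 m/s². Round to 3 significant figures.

h = 0.974 m

Spring energy: E₀ = ½kx² = ½(3980)(0.258)² = 132.46 J
Friction: W_f = μ_k mg d = (0.14)(10.8)(9.8)(1.98) = 29.34 J
Energy at base of ramp: E = 132.46 − 29.34 = 103.12 J
At max height all remaining energy is PE: mgh = E ⇒ h = E/(mg) = 103.12/(10.8 × 9.8) = 0.9743 m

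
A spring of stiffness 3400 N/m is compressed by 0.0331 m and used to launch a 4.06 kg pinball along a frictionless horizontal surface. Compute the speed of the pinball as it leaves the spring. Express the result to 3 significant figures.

v = 0.958 m/s

Spring PE converts entirely to kinetic energy: ½kx² = ½mv²
v = x√(k/m) = 0.0331 × √(3400/4.06) = 0.9579 m/s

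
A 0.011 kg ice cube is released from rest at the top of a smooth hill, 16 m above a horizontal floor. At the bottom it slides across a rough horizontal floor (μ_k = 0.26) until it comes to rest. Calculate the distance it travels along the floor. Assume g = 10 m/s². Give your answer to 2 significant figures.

Applying the work–energy principle:
At rest all PE has been dissipated by friction: mgh = μ_k m g d
d = h/μ_k = 16/0.26 = 61.54 m

d = 62 m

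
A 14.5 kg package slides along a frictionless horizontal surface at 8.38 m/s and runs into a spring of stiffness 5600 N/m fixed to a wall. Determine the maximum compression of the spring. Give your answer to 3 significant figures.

x = 0.426 m

At max compression the package is momentarily at rest: ½mv² = ½kx²
x = v√(m/k) = 8.38 × √(14.5/5600) = 0.4264 m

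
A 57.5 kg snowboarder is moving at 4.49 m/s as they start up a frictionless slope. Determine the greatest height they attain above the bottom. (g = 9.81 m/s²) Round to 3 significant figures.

h = 1.03 m

By energy conservation, ½mv² = mgh
h = v²/(2g) = 4.49²/(2 × 9.81) = 1.028 m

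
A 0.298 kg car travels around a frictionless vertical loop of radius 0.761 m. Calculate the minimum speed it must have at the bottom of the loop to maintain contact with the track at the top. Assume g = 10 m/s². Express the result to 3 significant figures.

At the top: mg = mv_top²/r ⇒ v_top² = gr = 7.610 m²/s²
Energy from bottom to top (height 2r): ½mv_bot² = ½mv_top² + mg(2r)
v_bot² = gr + 4gr = 5gr = 38.05
v_bot = √(5gr) = 6.168 m/s

v = 6.17 m/s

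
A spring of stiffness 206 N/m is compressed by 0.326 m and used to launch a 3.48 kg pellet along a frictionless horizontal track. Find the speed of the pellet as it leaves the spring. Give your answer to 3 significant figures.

Conservation of energy: ½kx² = ½mv²
v = x√(k/m) = 0.326 × √(206/3.48) = 2.508 m/s

v = 2.51 m/s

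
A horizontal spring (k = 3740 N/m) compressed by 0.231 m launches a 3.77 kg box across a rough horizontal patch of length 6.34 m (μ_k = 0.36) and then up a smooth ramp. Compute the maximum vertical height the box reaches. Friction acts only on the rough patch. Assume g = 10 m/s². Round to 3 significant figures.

Spring energy: E₀ = ½kx² = ½(3740)(0.231)² = 99.785 J
Friction: W_f = μ_k mg d = (0.36)(3.77)(10)(6.34) = 86.05 J
Energy at base of ramp: E = 99.785 − 86.05 = 13.739 J
At max height all remaining energy is PE: mgh = E ⇒ h = E/(mg) = 13.739/(3.77 × 10) = 0.3644 m

h = 0.364 m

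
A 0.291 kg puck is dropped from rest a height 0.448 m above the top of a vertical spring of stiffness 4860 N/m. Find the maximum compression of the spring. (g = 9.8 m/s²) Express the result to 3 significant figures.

Measuring PE from the top of the relaxed spring, at max compression the puck has dropped H + x with zero KE, so:
mg(H + x) = ½kx²
½(4860)x² − (0.291)(9.8)x − (0.291)(9.8)(0.448) = 0
2430x² − 2.852x − 1.278 = 0
x = [2.852 + √(8.133 + 12418)]/(2 × 2430) = 0.02352 m

x = 0.0235 m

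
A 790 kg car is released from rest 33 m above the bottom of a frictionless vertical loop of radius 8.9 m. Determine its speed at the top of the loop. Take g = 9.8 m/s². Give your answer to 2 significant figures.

Energy conservation: mgh = ½mv_top² + mg(2r)
v_top² = 2g(h − 2r) = 2(9.8)(33 − 17.80) = 297.9
v_top = 17.26 m/s

v = 17 m/s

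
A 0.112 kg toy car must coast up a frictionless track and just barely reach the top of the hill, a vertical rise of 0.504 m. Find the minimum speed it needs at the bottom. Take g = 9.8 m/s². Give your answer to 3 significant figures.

v = 3.14 m/s

At the top it is momentarily at rest, so all KE converts to PE: ½mv² = mgh
v = √(2gh) = √(2 × 9.8 × 0.504) = 3.143 m/s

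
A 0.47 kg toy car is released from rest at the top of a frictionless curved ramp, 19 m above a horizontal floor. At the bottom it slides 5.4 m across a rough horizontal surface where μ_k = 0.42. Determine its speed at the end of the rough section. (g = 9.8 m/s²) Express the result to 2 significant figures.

Applying the work–energy principle:
mgh = ½mv² + μ_k m g d
W_f = μ_k mg d = (0.42)(0.47)(9.8)(5.4) = 10.45 J
½mv² = mgh − W_f = 87.514 − 10.45 = 77.068 J
v = √(2 × 77.068/0.47) = 18.11 m/s

v = 18 m/s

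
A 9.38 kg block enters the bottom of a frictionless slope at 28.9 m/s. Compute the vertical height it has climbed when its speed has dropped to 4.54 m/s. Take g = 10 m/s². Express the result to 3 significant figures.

h = 40.7 m

Energy balance between the two points: ½mv₁² = ½mv₂² + mgh
h = (v₁² − v₂²)/(2g) = (28.9² − 4.54²)/(2 × 10) = 40.73 m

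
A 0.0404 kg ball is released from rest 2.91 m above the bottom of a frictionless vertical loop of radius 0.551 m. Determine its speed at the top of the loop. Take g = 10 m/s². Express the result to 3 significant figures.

Energy conservation: mgh = ½mv_top² + mg(2r)
v_top² = 2g(h − 2r) = 2(10)(2.91 − 1.102) = 36.16
v_top = 6.013 m/s

v = 6.01 m/s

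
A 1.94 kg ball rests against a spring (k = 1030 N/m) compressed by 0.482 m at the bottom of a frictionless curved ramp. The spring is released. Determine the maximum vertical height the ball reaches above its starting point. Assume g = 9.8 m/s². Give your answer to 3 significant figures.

All spring PE becomes gravitational PE at the highest point: ½kx² = mgh
h = kx²/(2mg) = (1030)(0.482)²/(2 × 1.94 × 9.8) = 6.293 m

h = 6.29 m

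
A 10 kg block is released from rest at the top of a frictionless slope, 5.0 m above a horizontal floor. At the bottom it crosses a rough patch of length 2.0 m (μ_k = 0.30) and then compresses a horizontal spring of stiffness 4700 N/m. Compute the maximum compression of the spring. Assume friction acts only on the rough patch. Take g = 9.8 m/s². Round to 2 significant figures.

x = 0.43 m

Initial energy: E₁ = mgh = (10)(9.8)(5.0) = 490.00 J
Friction removes W_f = μ_k mg d = (0.30)(10)(9.8)(2.0) = 58.80 J
Energy reaching the spring: E = 490.00 − 58.80 = 431.20 J
At max compression ½kx² = E ⇒ x = √(2E/k) = √(2 × 431.20/4700) = 0.4284 m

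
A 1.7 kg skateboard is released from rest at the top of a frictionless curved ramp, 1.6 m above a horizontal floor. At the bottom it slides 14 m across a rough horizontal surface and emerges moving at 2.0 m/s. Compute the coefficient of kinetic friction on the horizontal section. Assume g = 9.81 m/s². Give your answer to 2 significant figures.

μ_k = 0.10

Energy at the top = energy at the end + work done against friction:
mgh = ½mv² + μ_k m g d
mgh = 26.683 J; ½mv² = 3.4000 J
W_f = 26.683 − 3.4000 = 23.28 J
μ_k = W_f/(mg·d) = 23.28/(16.68 × 14) = 0.09972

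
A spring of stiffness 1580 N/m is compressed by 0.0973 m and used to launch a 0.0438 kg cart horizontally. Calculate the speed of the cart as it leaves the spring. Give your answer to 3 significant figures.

Conservation of energy: ½kx² = ½mv²
v = x√(k/m) = 0.0973 × √(1580/0.0438) = 18.48 m/s

v = 18.5 m/s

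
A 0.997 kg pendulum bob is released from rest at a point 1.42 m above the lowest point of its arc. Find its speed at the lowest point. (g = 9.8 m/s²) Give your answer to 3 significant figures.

v = 5.28 m/s

Mechanical energy is conserved (no friction): mgh = ½mv²
v = √(2gh) = √(2 × 9.8 × 1.42) = √27.832 = 5.276 m/s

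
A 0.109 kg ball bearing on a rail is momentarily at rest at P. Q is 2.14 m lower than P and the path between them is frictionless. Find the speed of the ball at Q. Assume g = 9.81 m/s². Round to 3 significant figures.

By conservation of mechanical energy, mgh = ½mv²
v = √(2gh) = √(2 × 9.81 × 2.14) = √41.987 = 6.480 m/s

v = 6.48 m/s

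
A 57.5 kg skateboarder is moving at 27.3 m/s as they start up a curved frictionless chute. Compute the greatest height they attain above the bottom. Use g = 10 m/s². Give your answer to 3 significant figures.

h = 37.3 m

By energy conservation, ½mv² = mgh
h = v²/(2g) = 27.3²/(2 × 10) = 37.26 m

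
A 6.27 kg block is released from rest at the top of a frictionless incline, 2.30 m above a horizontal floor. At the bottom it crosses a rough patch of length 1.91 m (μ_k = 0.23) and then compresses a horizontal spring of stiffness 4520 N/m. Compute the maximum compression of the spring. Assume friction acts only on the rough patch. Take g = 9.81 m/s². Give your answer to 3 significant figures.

x = 0.225 m

Initial energy: E₁ = mgh = (6.27)(9.81)(2.30) = 141.47 J
Friction removes W_f = μ_k mg d = (0.23)(6.27)(9.81)(1.91) = 27.02 J
Energy reaching the spring: E = 141.47 − 27.02 = 114.45 J
At max compression ½kx² = E ⇒ x = √(2E/k) = √(2 × 114.45/4520) = 0.2250 m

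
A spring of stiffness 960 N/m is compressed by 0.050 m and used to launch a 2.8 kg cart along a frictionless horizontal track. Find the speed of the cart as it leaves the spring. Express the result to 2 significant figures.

Spring PE converts entirely to kinetic energy: ½kx² = ½mv²
v = x√(k/m) = 0.050 × √(960/2.8) = 0.9258 m/s

v = 0.93 m/s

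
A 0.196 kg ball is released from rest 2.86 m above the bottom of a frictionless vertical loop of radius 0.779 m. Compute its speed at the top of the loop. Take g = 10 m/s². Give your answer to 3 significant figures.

Energy conservation: mgh = ½mv_top² + mg(2r)
v_top² = 2g(h − 2r) = 2(10)(2.86 − 1.558) = 26.04
v_top = 5.103 m/s

v = 5.10 m/s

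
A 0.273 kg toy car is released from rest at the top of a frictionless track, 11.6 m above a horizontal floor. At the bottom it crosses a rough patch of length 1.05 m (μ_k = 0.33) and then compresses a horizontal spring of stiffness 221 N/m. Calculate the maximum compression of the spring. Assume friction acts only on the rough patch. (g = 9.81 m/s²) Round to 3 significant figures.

Initial energy: E₁ = mgh = (0.273)(9.81)(11.6) = 31.066 J
Friction removes W_f = μ_k mg d = (0.33)(0.273)(9.81)(1.05) = 0.9280 J
Energy reaching the spring: E = 31.066 − 0.9280 = 30.138 J
At max compression ½kx² = E ⇒ x = √(2E/k) = √(2 × 30.138/221) = 0.5223 m

x = 0.522 m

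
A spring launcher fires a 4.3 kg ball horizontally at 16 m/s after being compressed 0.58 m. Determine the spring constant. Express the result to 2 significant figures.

Spring PE at full compression equals KE at release: ½kx² = ½mv²
k = mv²/x² = (4.3)(16)²/(0.58)² = 3272 N/m

k = 3300 N/m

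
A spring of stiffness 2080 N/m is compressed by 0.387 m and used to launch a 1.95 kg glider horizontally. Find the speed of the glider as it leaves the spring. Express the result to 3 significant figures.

The glider leaves the spring when the spring is at natural length, so ½kx² = ½mv²
v = x√(k/m) = 0.387 × √(2080/1.95) = 12.64 m/s

v = 12.6 m/s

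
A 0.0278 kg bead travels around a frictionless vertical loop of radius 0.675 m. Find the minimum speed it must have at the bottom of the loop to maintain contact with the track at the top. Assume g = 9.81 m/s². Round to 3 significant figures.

v = 5.75 m/s

At the top: mg = mv_top²/r ⇒ v_top² = gr = 6.622 m²/s²
Energy from bottom to top (height 2r): ½mv_bot² = ½mv_top² + mg(2r)
v_bot² = gr + 4gr = 5gr = 33.11
v_bot = √(5gr) = 5.754 m/s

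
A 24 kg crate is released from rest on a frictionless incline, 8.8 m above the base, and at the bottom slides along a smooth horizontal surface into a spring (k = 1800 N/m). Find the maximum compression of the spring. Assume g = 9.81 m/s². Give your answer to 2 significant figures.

x = 1.5 m

Gravitational PE at the top equals spring PE at max compression: mgh = ½kx²
x = √(2mgh/k) = √(2 × 24 × 9.81 × 8.8 / 1800) = 1.517 m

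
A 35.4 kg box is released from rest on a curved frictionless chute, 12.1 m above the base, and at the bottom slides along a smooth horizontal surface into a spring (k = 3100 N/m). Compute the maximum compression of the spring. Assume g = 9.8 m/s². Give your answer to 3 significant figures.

At max compression the box is momentarily at rest: mgh = ½kx²
x = √(2mgh/k) = √(2 × 35.4 × 9.8 × 12.1 / 3100) = 1.646 m

x = 1.65 m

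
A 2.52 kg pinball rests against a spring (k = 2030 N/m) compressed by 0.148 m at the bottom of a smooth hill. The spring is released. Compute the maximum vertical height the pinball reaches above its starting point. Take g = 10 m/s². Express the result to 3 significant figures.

h = 0.882 m

All spring PE becomes gravitational PE at the highest point: ½kx² = mgh
h = kx²/(2mg) = (2030)(0.148)²/(2 × 2.52 × 10) = 0.8822 m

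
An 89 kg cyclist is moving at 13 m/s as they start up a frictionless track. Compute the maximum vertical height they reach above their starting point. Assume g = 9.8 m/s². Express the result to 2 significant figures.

h = 8.6 m

Setting KE at the bottom equal to PE gained: ½mv² = mgh
h = v²/(2g) = 13²/(2 × 9.8) = 8.622 m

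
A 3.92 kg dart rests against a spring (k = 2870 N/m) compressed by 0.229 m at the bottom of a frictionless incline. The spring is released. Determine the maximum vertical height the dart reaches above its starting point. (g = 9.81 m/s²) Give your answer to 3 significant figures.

h = 1.96 m

At maximum height the dart is at rest, so ½kx² = mgh
h = kx²/(2mg) = (2870)(0.229)²/(2 × 3.92 × 9.81) = 1.957 m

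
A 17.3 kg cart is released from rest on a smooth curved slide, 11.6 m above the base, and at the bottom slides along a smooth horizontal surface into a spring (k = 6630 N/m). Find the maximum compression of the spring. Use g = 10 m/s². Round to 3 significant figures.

Energy conservation (no friction) from release to max compression: mgh = ½kx²
x = √(2mgh/k) = √(2 × 17.3 × 10 × 11.6 / 6630) = 0.7781 m

x = 0.778 m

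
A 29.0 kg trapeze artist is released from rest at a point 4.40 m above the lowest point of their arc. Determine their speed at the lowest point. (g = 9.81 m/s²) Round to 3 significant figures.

Energy conservation between the two points: mgh = ½mv²
The mass cancels from both sides.
v = √(2gh) = √(2 × 9.81 × 4.40) = √86.328 = 9.291 m/s

v = 9.29 m/s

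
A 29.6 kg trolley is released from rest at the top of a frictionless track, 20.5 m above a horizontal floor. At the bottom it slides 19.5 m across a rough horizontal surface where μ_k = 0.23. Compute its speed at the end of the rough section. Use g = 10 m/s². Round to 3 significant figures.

Applying the work–energy principle:
mgh = ½mv² + μ_k m g d
W_f = μ_k mg d = (0.23)(29.6)(10)(19.5) = 1328 J
½mv² = mgh − W_f = 6068.0 − 1328 = 4740.4 J
v = √(2 × 4740.4/29.6) = 17.90 m/s

v = 17.9 m/s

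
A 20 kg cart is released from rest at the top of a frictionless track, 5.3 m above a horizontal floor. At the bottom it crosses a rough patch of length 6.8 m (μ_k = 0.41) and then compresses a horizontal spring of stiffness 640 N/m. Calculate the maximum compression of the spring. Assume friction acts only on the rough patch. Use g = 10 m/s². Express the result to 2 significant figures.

x = 1.3 m

Initial energy: E₁ = mgh = (20)(10)(5.3) = 1060.0 J
Friction removes W_f = μ_k mg d = (0.41)(20)(10)(6.8) = 557.6 J
Energy reaching the spring: E = 1060.0 − 557.6 = 502.40 J
At max compression ½kx² = E ⇒ x = √(2E/k) = √(2 × 502.40/640) = 1.253 m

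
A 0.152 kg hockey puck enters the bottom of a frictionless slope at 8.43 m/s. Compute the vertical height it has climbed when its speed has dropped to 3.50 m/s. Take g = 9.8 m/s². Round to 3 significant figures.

h = 3.00 m

Conservation of energy: ½mv₁² = ½mv₂² + mgh
h = (v₁² − v₂²)/(2g) = (8.43² − 3.50²)/(2 × 9.8) = 3.001 m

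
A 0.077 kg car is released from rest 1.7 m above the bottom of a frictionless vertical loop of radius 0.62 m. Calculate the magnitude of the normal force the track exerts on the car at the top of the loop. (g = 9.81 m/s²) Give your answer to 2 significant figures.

Energy from release to top (height 2r): mgh = ½mv_top² + mg(2r)
v_top² = 2g(h − 2r) = 2(9.81)(1.7 − 1.240) = 9.0252 m²/s²
At the top, both N and weight point toward the centre: N + mg = mv_top²/r
N = m(v_top²/r − g) = 0.077(9.0252/0.62 − 9.81) = 0.3655 N

N = 0.37 N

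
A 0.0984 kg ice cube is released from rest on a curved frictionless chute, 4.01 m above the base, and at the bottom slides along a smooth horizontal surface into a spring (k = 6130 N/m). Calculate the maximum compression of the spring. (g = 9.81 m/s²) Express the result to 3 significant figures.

Energy conservation (no friction) from release to max compression: mgh = ½kx²
x = √(2mgh/k) = √(2 × 0.0984 × 9.81 × 4.01 / 6130) = 0.03554 m

x = 0.0355 m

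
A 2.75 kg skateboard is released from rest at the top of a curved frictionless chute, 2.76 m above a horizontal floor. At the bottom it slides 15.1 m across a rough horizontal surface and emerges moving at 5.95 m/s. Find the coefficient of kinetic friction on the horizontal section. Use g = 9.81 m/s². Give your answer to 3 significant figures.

Applying the work–energy principle:
mgh = ½mv² + μ_k m g d
mgh = 74.458 J; ½mv² = 48.678 J
W_f = 74.458 − 48.678 = 25.78 J
μ_k = W_f/(mg·d) = 25.78/(26.98 × 15.1) = 0.06328

μ_k = 0.0633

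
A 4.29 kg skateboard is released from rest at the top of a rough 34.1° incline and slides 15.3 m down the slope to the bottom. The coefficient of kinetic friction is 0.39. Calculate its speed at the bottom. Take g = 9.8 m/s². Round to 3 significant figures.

Energy: mgh = ½mv² + W_f, with h = L sinθ and W_f = μ_k (mg cosθ) L
mgh = mgL sinθ = (4.29)(9.8)(15.3)sin34.1° = 360.63 J
W_f = μ_k mg cosθ · L = (0.39)(4.29)(9.8)cos34.1°·15.3 = 207.7 J
½mv² = 360.63 − 207.7 = 152.90 J
v = √(2 × 152.90/4.29) = 8.443 m/s

v = 8.44 m/s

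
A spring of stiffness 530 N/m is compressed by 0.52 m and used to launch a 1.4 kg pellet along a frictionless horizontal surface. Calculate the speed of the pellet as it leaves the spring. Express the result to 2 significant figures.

Spring PE converts entirely to kinetic energy: ½kx² = ½mv²
v = x√(k/m) = 0.52 × √(530/1.4) = 10.12 m/s

v = 10 m/s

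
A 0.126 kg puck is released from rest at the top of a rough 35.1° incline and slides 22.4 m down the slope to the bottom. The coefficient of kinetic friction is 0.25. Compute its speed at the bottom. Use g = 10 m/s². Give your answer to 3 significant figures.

v = 12.9 m/s

Work–energy: mg(L sinθ) − μ_k(mg cosθ)L = ½mv²
mgh = mgL sinθ = (0.126)(10)(22.4)sin35.1° = 16.229 J
W_f = μ_k mg cosθ · L = (0.25)(0.126)(10)cos35.1°·22.4 = 5.773 J
½mv² = 16.229 − 5.773 = 10.456 J
v = √(2 × 10.456/0.126) = 12.88 m/s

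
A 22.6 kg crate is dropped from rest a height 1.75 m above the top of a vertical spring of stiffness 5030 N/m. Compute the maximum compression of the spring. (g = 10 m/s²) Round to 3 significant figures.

x = 0.444 m

Take the reference level at the top of the uncompressed spring. At max compression the crate has fallen H + x and is momentarily at rest:
mg(H + x) = ½kx²
½(5030)x² − (22.6)(10)x − (22.6)(10)(1.75) = 0
2515x² − 226.0x − 395.5 = 0
x = [226.0 + √(51076 + 3.9787e+06)]/(2 × 2515) = 0.4440 m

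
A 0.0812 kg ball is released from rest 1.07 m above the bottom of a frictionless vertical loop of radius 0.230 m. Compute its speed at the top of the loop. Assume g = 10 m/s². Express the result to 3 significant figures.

Energy conservation: mgh = ½mv_top² + mg(2r)
v_top² = 2g(h − 2r) = 2(10)(1.07 − 0.4600) = 12.20
v_top = 3.493 m/s

v = 3.49 m/s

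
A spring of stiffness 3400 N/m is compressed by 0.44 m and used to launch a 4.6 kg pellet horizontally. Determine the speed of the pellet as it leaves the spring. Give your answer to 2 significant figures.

Spring PE converts entirely to kinetic energy: ½kx² = ½mv²
v = x√(k/m) = 0.44 × √(3400/4.6) = 11.96 m/s

v = 12 m/s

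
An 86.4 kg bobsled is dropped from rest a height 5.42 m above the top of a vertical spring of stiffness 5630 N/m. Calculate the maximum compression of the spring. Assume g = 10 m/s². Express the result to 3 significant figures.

Measuring PE from the top of the relaxed spring, at max compression the bobsled has dropped H + x with zero KE, so:
mg(H + x) = ½kx²
½(5630)x² − (86.4)(10)x − (86.4)(10)(5.42) = 0
2815x² − 864.0x − 4683 = 0
x = [864.0 + √(746496 + 5.2729e+07)]/(2 × 2815) = 1.452 m

x = 1.45 m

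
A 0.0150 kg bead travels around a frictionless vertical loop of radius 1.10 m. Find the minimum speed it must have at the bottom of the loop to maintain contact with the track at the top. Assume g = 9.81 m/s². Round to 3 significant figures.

v = 7.35 m/s

At the top: mg = mv_top²/r ⇒ v_top² = gr = 10.79 m²/s²
Energy from bottom to top (height 2r): ½mv_bot² = ½mv_top² + mg(2r)
v_bot² = gr + 4gr = 5gr = 53.96
v_bot = √(5gr) = 7.345 m/s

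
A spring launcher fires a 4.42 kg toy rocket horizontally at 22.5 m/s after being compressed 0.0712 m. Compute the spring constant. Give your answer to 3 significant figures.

k = 441000 N/m

Spring PE at full compression equals KE at release: ½kx² = ½mv²
k = mv²/x² = (4.42)(22.5)²/(0.0712)² = 441395 N/m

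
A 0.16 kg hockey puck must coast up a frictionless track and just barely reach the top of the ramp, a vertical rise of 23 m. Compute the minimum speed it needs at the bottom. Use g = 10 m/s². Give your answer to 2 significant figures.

v = 21 m/s

At the top it is momentarily at rest, so all KE converts to PE: ½mv² = mgh
v = √(2gh) = √(2 × 10 × 23) = 21.45 m/s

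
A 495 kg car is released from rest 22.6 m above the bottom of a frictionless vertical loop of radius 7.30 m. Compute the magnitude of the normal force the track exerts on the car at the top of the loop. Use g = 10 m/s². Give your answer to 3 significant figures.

N = 5900 N

Energy from release to top (height 2r): mgh = ½mv_top² + mg(2r)
v_top² = 2g(h − 2r) = 2(10)(22.6 − 14.60) = 160.00 m²/s²
At the top, both N and weight point toward the centre: N + mg = mv_top²/r
N = m(v_top²/r − g) = 495(160.00/7.30 − 10) = 5899 N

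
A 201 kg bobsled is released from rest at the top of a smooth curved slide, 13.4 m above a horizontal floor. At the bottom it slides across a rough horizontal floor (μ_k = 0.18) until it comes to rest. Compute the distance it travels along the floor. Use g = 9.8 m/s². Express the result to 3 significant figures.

Energy at the top = energy at the end + work done against friction:
At rest all PE has been dissipated by friction: mgh = μ_k m g d
d = h/μ_k = 13.4/0.18 = 74.44 m

d = 74.4 m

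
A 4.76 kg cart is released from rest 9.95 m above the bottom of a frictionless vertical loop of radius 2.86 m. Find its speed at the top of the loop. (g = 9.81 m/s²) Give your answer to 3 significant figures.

Energy conservation: mgh = ½mv_top² + mg(2r)
v_top² = 2g(h − 2r) = 2(9.81)(9.95 − 5.720) = 82.99
v_top = 9.110 m/s

v = 9.11 m/s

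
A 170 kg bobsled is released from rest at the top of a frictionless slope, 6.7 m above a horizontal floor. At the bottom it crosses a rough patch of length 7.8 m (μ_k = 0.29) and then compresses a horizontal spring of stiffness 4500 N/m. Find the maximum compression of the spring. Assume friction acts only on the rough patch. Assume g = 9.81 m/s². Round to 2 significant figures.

x = 1.8 m

Initial energy: E₁ = mgh = (170)(9.81)(6.7) = 11174 J
Friction removes W_f = μ_k mg d = (0.29)(170)(9.81)(7.8) = 3772 J
Energy reaching the spring: E = 11174 − 3772 = 7401.3 J
At max compression ½kx² = E ⇒ x = √(2E/k) = √(2 × 7401.3/4500) = 1.814 m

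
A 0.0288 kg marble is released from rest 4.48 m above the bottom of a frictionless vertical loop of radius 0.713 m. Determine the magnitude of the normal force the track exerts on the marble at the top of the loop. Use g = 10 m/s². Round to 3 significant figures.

Energy from release to top (height 2r): mgh = ½mv_top² + mg(2r)
v_top² = 2g(h − 2r) = 2(10)(4.48 − 1.426) = 61.080 m²/s²
At the top, both N and weight point toward the centre: N + mg = mv_top²/r
N = m(v_top²/r − g) = 0.0288(61.080/0.713 − 10) = 2.179 N

N = 2.18 N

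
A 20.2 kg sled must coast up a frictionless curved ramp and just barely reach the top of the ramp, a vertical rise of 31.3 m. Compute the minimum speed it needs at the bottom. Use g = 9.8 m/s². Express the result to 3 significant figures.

v = 24.8 m/s

At the top it is momentarily at rest, so all KE converts to PE: ½mv² = mgh
v = √(2gh) = √(2 × 9.8 × 31.3) = 24.77 m/s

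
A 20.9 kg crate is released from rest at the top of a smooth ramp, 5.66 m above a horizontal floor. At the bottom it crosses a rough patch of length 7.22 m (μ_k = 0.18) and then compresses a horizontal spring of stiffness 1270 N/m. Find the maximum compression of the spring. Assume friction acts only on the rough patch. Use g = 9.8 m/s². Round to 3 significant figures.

Initial energy: E₁ = mgh = (20.9)(9.8)(5.66) = 1159.3 J
Friction removes W_f = μ_k mg d = (0.18)(20.9)(9.8)(7.22) = 266.2 J
Energy reaching the spring: E = 1159.3 − 266.2 = 893.10 J
At max compression ½kx² = E ⇒ x = √(2E/k) = √(2 × 893.10/1270) = 1.186 m

x = 1.19 m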